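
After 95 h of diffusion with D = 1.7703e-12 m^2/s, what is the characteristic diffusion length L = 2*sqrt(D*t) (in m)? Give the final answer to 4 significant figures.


t = 95 hr = 342000 s
Diffusion length = 2*sqrt(D*t)
= 2*sqrt(1.7703e-12 * 342000)
= 1.556e-03 m


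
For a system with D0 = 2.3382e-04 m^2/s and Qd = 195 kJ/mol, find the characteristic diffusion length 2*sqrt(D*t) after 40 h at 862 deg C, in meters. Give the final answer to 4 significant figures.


Step 1: D = D0 * exp(-Qd/(R*T))
T = 1135.15 K
D = 2.3382e-04 * exp(-195e3 / (8.314 * 1135.15)) = 2.48605e-13 m^2/s
Step 2: L = 2*sqrt(D*t)
t = 40 h = 144000 s
L = 2*sqrt(2.48605e-13 * 144000) = 3.784e-04 m


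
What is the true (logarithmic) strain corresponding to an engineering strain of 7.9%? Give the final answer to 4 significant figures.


epsilon_true = ln(1 + epsilon_eng)
epsilon_true = ln(1 + 0.079)
epsilon_true = 0.07603


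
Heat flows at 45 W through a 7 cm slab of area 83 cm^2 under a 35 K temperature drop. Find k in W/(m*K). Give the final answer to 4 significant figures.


k = Q*L / (A*dT)
L = 0.07 m, A = 8.3e-03 m^2
k = 45 * 0.07 / (8.3e-03 * 35)
k = 10.84 W/(m*K)


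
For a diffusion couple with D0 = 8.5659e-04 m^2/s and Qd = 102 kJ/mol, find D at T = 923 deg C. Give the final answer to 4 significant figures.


D = D0 * exp(-Qd / (R*T))
T = 1196.15 K
D = 8.5659e-04 * exp(-102e3 / (8.314 * 1196.15))
D = 3.009e-08 m^2/s


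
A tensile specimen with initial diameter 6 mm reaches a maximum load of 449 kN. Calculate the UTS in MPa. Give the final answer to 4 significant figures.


A0 = pi*(d/2)^2 = pi*(6/2)^2 = 28.2743 mm^2
UTS = F_max / A0 = 449*1000 / 28.2743
UTS = 15880 MPa


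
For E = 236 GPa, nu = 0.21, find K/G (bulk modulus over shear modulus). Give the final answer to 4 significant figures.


G = E / (2*(1+nu))
G = 236 / (2*(1+0.21)) = 97.5207 GPa
K = E / (3*(1-2*nu))
K = 236 / (3*(1-2*0.21)) = 135.632 GPa
K/G = 135.632 / 97.5207 = 1.391


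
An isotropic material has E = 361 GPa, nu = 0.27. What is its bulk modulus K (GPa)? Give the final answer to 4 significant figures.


K = E / (3*(1-2*nu))
K = 361 / (3*(1-2*0.27))
K = 261.6 GPa


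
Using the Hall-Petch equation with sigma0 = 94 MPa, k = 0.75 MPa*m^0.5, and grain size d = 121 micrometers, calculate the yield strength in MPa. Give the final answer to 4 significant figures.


sigma_y = sigma0 + k / sqrt(d)
d = 121 um = 1.21e-04 m
sigma_y = 94 + 0.75 / sqrt(1.21e-04)
sigma_y = 162.2 MPa


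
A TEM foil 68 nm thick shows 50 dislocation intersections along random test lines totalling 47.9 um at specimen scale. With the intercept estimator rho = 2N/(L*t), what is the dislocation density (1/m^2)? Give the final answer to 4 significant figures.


rho = 2N / (L * t)
L = 47.9 um = 4.79e-05 m, t = 68 nm = 6.8e-08 m
rho = 2 * 50 / (4.79e-05 * 6.8e-08)
rho = 3.07e+13 1/m^2


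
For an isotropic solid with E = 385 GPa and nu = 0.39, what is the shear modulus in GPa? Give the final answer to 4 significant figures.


G = E / (2*(1+nu))
G = 385 / (2*(1+0.39))
G = 138.5 GPa


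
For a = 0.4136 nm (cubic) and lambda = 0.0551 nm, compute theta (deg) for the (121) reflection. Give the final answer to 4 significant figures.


d = a / sqrt(h^2+k^2+l^2)
d = 0.4136 / sqrt(6) = 0.168851 nm
lambda = 2*d*sin(theta)  =>  sin(theta) = lambda / (2*d)
sin(theta) = 0.0551 / (2 * 0.168851) = 0.163161
theta = 9.39 deg


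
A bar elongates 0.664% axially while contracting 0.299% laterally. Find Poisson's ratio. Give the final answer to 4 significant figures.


nu = -epsilon_lat / epsilon_axial
Lateral strain is contraction (negative), so using magnitudes:
nu = 0.299 / 0.664
nu = 0.4503


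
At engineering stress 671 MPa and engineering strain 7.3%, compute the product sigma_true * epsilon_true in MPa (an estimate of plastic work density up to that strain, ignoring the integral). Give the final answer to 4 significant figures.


sigma_true = sigma_eng * (1 + epsilon_eng)
sigma_true = 671 * (1 + 0.073) = 719.983 MPa
epsilon_true = ln(1 + epsilon_eng)
epsilon_true = ln(1 + 0.073) = 0.0704585
sigma_true * epsilon_true = 719.983 * 0.0704585 = 50.73 MPa


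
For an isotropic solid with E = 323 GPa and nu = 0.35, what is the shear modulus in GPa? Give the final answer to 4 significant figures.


G = E / (2*(1+nu))
G = 323 / (2*(1+0.35))
G = 119.6 GPa


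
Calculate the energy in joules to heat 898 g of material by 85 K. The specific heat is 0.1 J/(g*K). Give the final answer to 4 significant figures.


Q = m * cp * dT
Q = 898 * 0.1 * 85
Q = 7633 J


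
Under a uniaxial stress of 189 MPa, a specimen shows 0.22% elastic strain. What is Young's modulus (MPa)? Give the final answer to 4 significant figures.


E = sigma / epsilon
epsilon = 0.22% = 2.2e-03
E = 189 / 2.2e-03
E = 85910 MPa


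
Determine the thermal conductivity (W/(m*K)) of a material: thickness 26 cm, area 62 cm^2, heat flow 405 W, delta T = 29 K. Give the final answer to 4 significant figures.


k = Q*L / (A*dT)
L = 0.26 m, A = 6.2e-03 m^2
k = 405 * 0.26 / (6.2e-03 * 29)
k = 585.7 W/(m*K)


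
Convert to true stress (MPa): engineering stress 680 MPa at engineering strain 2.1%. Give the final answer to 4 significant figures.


sigma_true = sigma_eng * (1 + epsilon_eng)
sigma_true = 680 * (1 + 0.021)
sigma_true = 694.3 MPa


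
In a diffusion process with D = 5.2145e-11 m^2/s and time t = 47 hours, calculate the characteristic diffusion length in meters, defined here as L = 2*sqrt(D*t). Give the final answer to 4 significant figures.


t = 47 hr = 169200 s
Diffusion length = 2*sqrt(D*t)
= 2*sqrt(5.2145e-11 * 169200)
= 5.941e-03 m


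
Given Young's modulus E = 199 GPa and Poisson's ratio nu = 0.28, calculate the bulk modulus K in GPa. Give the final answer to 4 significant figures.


K = E / (3*(1-2*nu))
K = 199 / (3*(1-2*0.28))
K = 150.8 GPa


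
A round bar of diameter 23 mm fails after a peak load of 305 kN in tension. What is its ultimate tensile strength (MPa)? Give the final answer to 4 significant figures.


A0 = pi*(d/2)^2 = pi*(23/2)^2 = 415.476 mm^2
UTS = F_max / A0 = 305*1000 / 415.476
UTS = 734.1 MPa


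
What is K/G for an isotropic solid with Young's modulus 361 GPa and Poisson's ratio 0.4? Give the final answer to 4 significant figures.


G = E / (2*(1+nu))
G = 361 / (2*(1+0.4)) = 128.929 GPa
K = E / (3*(1-2*nu))
K = 361 / (3*(1-2*0.4)) = 601.667 GPa
K/G = 601.667 / 128.929 = 4.667


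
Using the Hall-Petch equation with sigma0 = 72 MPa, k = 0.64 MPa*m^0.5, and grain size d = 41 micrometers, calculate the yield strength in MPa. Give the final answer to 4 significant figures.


sigma_y = sigma0 + k / sqrt(d)
d = 41 um = 4.1e-05 m
sigma_y = 72 + 0.64 / sqrt(4.1e-05)
sigma_y = 172 MPa


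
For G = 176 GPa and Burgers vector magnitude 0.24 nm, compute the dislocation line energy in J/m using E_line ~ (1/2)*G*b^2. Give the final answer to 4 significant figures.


E = G*b^2/2
b = 0.24 nm = 2.4e-10 m
G = 176 GPa = 1.76e+11 Pa
E = 0.5 * 1.76e+11 * (2.4e-10)^2
E = 5.069e-09 J/m


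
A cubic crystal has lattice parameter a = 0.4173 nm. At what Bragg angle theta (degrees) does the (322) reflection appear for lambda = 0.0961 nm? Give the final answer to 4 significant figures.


d = a / sqrt(h^2+k^2+l^2)
d = 0.4173 / sqrt(17) = 0.10121 nm
lambda = 2*d*sin(theta)  =>  sin(theta) = lambda / (2*d)
sin(theta) = 0.0961 / (2 * 0.10121) = 0.474755
theta = 28.34 deg


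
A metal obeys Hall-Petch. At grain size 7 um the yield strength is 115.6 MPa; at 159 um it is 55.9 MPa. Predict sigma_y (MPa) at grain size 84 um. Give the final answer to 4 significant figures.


sigma_y = sigma0 + k / sqrt(d)
1/sqrt(d1) = 1/sqrt(7e-06) = 377.964;  1/sqrt(d2) = 79.3052
k = (sigma1 - sigma2) / (1/sqrt(d1) - 1/sqrt(d2)) = (115.6 - 55.9) / (377.964 - 79.3052) = 0.199893 MPa*m^0.5
sigma0 = sigma1 - k/sqrt(d1) = 115.6 - 0.199893*377.964 = 40.0474 MPa
sigma_y(d3) = 40.0474 + 0.199893 / sqrt(8.4e-05) = 61.86 MPa


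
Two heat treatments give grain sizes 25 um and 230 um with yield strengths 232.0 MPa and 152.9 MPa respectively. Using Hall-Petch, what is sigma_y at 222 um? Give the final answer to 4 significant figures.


sigma_y = sigma0 + k / sqrt(d)
1/sqrt(d1) = 1/sqrt(2.5e-05) = 200;  1/sqrt(d2) = 65.938
k = (sigma1 - sigma2) / (1/sqrt(d1) - 1/sqrt(d2)) = (232.0 - 152.9) / (200 - 65.938) = 0.590026 MPa*m^0.5
sigma0 = sigma1 - k/sqrt(d1) = 232.0 - 0.590026*200 = 113.995 MPa
sigma_y(d3) = 113.995 + 0.590026 / sqrt(2.22e-04) = 153.6 MPa


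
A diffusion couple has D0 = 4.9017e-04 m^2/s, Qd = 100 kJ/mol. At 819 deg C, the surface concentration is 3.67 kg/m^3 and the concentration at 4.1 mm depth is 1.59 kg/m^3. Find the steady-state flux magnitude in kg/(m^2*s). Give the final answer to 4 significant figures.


Step 1: D = D0 * exp(-Qd/(R*T))
T = 819 + 273.15 = 1092.15 K
D = 4.9017e-04 * exp(-100e3 / (8.314 * 1092.15)) = 8.08051e-09 m^2/s
Step 2: J = D * (C1 - C2) / dx
J = 8.08051e-09 * (3.67 - 1.59) / 4.1e-03
J = 4.099e-06 kg/(m^2*s)


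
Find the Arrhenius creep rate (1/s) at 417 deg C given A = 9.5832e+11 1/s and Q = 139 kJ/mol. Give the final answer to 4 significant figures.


rate = A * exp(-Q / (R*T))
T = 417 + 273.15 = 690.15 K
rate = 9.5832e+11 * exp(-139e3 / (8.314 * 690.15))
rate = 28.89 1/s


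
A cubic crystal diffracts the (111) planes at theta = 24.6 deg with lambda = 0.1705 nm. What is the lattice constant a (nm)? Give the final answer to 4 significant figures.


d = lambda / (2*sin(theta))
d = 0.1705 / (2*sin(24.6 deg))
d = 0.20479 nm
a = d * sqrt(h^2+k^2+l^2) = 0.20479 * sqrt(3)
a = 0.3547 nm


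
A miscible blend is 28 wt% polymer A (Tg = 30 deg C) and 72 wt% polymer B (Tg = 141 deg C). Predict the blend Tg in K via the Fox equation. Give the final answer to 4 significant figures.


1/Tg = w1/Tg1 + w2/Tg2 (in Kelvin)
Tg1 = 303.15 K, Tg2 = 414.15 K
1/Tg = 0.28/303.15 + 0.72/414.15
Tg = 375.6 K


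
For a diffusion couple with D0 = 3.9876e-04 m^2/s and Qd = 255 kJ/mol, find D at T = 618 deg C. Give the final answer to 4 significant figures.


D = D0 * exp(-Qd / (R*T))
T = 891.15 K
D = 3.9876e-04 * exp(-255e3 / (8.314 * 891.15))
D = 4.502e-19 m^2/s


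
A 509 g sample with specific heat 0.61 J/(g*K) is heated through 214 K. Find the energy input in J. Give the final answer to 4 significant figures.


Q = m * cp * dT
Q = 509 * 0.61 * 214
Q = 66440 J


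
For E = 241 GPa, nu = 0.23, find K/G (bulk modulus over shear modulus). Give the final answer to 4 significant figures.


G = E / (2*(1+nu))
G = 241 / (2*(1+0.23)) = 97.9675 GPa
K = E / (3*(1-2*nu))
K = 241 / (3*(1-2*0.23)) = 148.765 GPa
K/G = 148.765 / 97.9675 = 1.519


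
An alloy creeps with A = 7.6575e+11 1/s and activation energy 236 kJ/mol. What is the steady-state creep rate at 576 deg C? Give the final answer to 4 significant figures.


rate = A * exp(-Q / (R*T))
T = 576 + 273.15 = 849.15 K
rate = 7.6575e+11 * exp(-236e3 / (8.314 * 849.15))
rate = 2.324e-03 1/s


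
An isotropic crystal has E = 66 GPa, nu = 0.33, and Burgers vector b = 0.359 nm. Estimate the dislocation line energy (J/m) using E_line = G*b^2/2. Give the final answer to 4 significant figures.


Step 1: G = E / (2*(1+nu))
G = 66 / (2*(1+0.33)) = 24.812 GPa = 2.4812e+10 Pa
Step 2: E_line = G*b^2/2
b = 0.359 nm = 3.59e-10 m
E_line = 0.5 * 2.4812e+10 * (3.59e-10)^2 = 1.599e-09 J/m


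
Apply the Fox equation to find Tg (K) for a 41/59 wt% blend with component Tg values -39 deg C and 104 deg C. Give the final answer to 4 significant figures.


1/Tg = w1/Tg1 + w2/Tg2 (in Kelvin)
Tg1 = 234.15 K, Tg2 = 377.15 K
1/Tg = 0.41/234.15 + 0.59/377.15
Tg = 301.6 K


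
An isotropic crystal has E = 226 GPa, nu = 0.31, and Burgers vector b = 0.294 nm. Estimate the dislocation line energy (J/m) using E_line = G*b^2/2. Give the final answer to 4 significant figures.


Step 1: G = E / (2*(1+nu))
G = 226 / (2*(1+0.31)) = 86.2595 GPa = 8.62595e+10 Pa
Step 2: E_line = G*b^2/2
b = 0.294 nm = 2.94e-10 m
E_line = 0.5 * 8.62595e+10 * (2.94e-10)^2 = 3.728e-09 J/m


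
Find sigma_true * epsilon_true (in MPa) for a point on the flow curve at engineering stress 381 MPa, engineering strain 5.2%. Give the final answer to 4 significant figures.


sigma_true = sigma_eng * (1 + epsilon_eng)
sigma_true = 381 * (1 + 0.052) = 400.812 MPa
epsilon_true = ln(1 + epsilon_eng)
epsilon_true = ln(1 + 0.052) = 0.0506931
sigma_true * epsilon_true = 400.812 * 0.0506931 = 20.32 MPa


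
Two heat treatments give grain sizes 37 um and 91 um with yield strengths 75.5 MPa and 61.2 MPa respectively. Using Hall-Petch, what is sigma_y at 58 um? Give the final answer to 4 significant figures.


sigma_y = sigma0 + k / sqrt(d)
1/sqrt(d1) = 1/sqrt(3.7e-05) = 164.399;  1/sqrt(d2) = 104.828
k = (sigma1 - sigma2) / (1/sqrt(d1) - 1/sqrt(d2)) = (75.5 - 61.2) / (164.399 - 104.828) = 0.240052 MPa*m^0.5
sigma0 = sigma1 - k/sqrt(d1) = 75.5 - 0.240052*164.399 = 36.0357 MPa
sigma_y(d3) = 36.0357 + 0.240052 / sqrt(5.8e-05) = 67.56 MPa


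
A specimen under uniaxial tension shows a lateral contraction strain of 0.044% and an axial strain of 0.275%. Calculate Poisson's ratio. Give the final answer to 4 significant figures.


nu = -epsilon_lat / epsilon_axial
Lateral strain is contraction (negative), so using magnitudes:
nu = 0.044 / 0.275
nu = 0.16


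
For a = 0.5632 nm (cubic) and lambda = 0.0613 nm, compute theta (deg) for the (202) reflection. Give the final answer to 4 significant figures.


d = a / sqrt(h^2+k^2+l^2)
d = 0.5632 / sqrt(8) = 0.199121 nm
lambda = 2*d*sin(theta)  =>  sin(theta) = lambda / (2*d)
sin(theta) = 0.0613 / (2 * 0.199121) = 0.153926
theta = 8.855 deg


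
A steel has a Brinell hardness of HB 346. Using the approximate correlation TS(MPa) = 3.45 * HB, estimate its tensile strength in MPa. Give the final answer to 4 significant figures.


TS (MPa) = 3.45 * HB
TS = 3.45 * 346
TS = 1194 MPa


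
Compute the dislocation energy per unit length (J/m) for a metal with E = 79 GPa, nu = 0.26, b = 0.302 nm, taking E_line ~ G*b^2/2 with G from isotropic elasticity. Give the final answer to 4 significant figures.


Step 1: G = E / (2*(1+nu))
G = 79 / (2*(1+0.26)) = 31.3492 GPa = 3.13492e+10 Pa
Step 2: E_line = G*b^2/2
b = 0.302 nm = 3.02e-10 m
E_line = 0.5 * 3.13492e+10 * (3.02e-10)^2 = 1.43e-09 J/m


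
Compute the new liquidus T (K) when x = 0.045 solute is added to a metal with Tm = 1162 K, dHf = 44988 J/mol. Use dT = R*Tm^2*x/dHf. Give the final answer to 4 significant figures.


dT = R*Tm^2*x / dHf
dT = 8.314 * 1162^2 * 0.045 / 44988
dT = 11.2289 K
T_new = 1162 - 11.2289 = 1151 K


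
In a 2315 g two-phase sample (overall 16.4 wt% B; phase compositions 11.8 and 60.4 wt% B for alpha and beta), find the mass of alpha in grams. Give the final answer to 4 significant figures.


f_alpha = (C_beta - C0) / (C_beta - C_alpha)
f_alpha = (60.4 - 16.4) / (60.4 - 11.8) = 0.90535
m_alpha = f_alpha * m_total = 0.90535 * 2315 = 2096 g


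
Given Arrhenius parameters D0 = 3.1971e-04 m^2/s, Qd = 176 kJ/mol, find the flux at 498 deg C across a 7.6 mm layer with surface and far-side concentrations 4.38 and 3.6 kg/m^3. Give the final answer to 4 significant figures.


Step 1: D = D0 * exp(-Qd/(R*T))
T = 498 + 273.15 = 771.15 K
D = 3.1971e-04 * exp(-176e3 / (8.314 * 771.15)) = 3.82635e-16 m^2/s
Step 2: J = D * (C1 - C2) / dx
J = 3.82635e-16 * (4.38 - 3.6) / 7.6e-03
J = 3.927e-14 kg/(m^2*s)


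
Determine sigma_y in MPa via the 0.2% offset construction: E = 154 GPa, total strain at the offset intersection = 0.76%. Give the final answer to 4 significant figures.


Offset strain = 0.002
Elastic strain at yield = total_strain - offset = 7.6e-03 - 0.002 = 5.6e-03
sigma_y = E * elastic_strain = 154000 * 5.6e-03
sigma_y = 862.4 MPa


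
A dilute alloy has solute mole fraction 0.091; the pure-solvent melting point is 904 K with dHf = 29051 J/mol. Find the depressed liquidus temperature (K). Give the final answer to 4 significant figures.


dT = R*Tm^2*x / dHf
dT = 8.314 * 904^2 * 0.091 / 29051
dT = 21.2827 K
T_new = 904 - 21.2827 = 882.7 K


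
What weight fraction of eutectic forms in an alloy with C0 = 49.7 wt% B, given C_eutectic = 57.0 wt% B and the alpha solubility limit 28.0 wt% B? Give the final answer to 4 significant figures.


f_primary = (C_e - C0) / (C_e - C_alpha_max)
f_primary = (57.0 - 49.7) / (57.0 - 28.0)
f_primary = 0.251724
f_eutectic = 1 - 0.251724 = 0.7483


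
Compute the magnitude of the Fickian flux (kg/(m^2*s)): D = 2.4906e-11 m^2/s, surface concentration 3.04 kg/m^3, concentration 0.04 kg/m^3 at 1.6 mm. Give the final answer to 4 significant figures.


J = -D * (dC/dx) = D * (C1 - C2) / dx
J = 2.4906e-11 * (3.04 - 0.04) / 1.6e-03
J = 4.67e-08 kg/(m^2*s)


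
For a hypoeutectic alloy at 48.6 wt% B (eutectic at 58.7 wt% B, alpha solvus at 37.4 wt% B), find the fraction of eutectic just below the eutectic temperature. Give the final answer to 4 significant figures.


f_primary = (C_e - C0) / (C_e - C_alpha_max)
f_primary = (58.7 - 48.6) / (58.7 - 37.4)
f_primary = 0.474178
f_eutectic = 1 - 0.474178 = 0.5258


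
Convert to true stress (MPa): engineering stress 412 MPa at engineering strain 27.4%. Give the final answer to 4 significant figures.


sigma_true = sigma_eng * (1 + epsilon_eng)
sigma_true = 412 * (1 + 0.274)
sigma_true = 524.9 MPa


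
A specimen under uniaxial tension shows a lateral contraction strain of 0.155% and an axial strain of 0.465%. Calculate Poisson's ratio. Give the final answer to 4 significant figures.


nu = -epsilon_lat / epsilon_axial
Lateral strain is contraction (negative), so using magnitudes:
nu = 0.155 / 0.465
nu = 0.3333


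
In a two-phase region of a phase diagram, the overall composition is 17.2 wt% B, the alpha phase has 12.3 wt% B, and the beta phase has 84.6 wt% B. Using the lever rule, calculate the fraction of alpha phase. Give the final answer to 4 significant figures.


f_alpha = (C_beta - C0) / (C_beta - C_alpha)
f_alpha = (84.6 - 17.2) / (84.6 - 12.3)
f_alpha = 0.9322


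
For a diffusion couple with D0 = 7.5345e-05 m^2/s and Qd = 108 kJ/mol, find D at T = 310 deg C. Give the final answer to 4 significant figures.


D = D0 * exp(-Qd / (R*T))
T = 583.15 K
D = 7.5345e-05 * exp(-108e3 / (8.314 * 583.15))
D = 1.595e-14 m^2/s


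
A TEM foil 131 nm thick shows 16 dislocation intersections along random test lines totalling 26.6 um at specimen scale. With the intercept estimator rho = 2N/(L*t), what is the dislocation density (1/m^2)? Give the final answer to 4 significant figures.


rho = 2N / (L * t)
L = 26.6 um = 2.66e-05 m, t = 131 nm = 1.31e-07 m
rho = 2 * 16 / (2.66e-05 * 1.31e-07)
rho = 9.183e+12 1/m^2


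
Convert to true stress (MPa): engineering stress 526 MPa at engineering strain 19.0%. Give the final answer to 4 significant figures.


sigma_true = sigma_eng * (1 + epsilon_eng)
sigma_true = 526 * (1 + 0.19)
sigma_true = 625.9 MPa


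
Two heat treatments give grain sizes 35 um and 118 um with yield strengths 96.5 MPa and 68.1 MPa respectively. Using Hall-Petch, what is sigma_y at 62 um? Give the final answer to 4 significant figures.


sigma_y = sigma0 + k / sqrt(d)
1/sqrt(d1) = 1/sqrt(3.5e-05) = 169.031;  1/sqrt(d2) = 92.0575
k = (sigma1 - sigma2) / (1/sqrt(d1) - 1/sqrt(d2)) = (96.5 - 68.1) / (169.031 - 92.0575) = 0.368959 MPa*m^0.5
sigma0 = sigma1 - k/sqrt(d1) = 96.5 - 0.368959*169.031 = 34.1346 MPa
sigma_y(d3) = 34.1346 + 0.368959 / sqrt(6.2e-05) = 80.99 MPa


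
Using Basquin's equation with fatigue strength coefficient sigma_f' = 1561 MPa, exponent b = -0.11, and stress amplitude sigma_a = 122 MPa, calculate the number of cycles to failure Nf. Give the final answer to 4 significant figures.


sigma_a = sigma_f' * (2*Nf)^b
2*Nf = (sigma_a / sigma_f')^(1/b)
2*Nf = (122 / 1561)^(1/-0.11)
2*Nf = 1.15885e+10
Nf = 5.794e+09 cycles


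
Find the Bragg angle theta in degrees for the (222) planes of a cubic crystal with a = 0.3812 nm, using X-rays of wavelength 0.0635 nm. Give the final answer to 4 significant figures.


d = a / sqrt(h^2+k^2+l^2)
d = 0.3812 / sqrt(12) = 0.110043 nm
lambda = 2*d*sin(theta)  =>  sin(theta) = lambda / (2*d)
sin(theta) = 0.0635 / (2 * 0.110043) = 0.288524
theta = 16.77 deg


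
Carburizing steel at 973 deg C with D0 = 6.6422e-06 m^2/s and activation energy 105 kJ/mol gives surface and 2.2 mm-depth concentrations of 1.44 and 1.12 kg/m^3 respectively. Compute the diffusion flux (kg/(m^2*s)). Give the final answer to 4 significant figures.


Step 1: D = D0 * exp(-Qd/(R*T))
T = 973 + 273.15 = 1246.15 K
D = 6.6422e-06 * exp(-105e3 / (8.314 * 1246.15)) = 2.63565e-10 m^2/s
Step 2: J = D * (C1 - C2) / dx
J = 2.63565e-10 * (1.44 - 1.12) / 2.2e-03
J = 3.834e-08 kg/(m^2*s)


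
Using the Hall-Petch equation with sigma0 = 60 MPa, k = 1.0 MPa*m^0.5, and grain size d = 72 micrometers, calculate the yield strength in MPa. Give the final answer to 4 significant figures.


sigma_y = sigma0 + k / sqrt(d)
d = 72 um = 7.2e-05 m
sigma_y = 60 + 1.0 / sqrt(7.2e-05)
sigma_y = 177.9 MPa


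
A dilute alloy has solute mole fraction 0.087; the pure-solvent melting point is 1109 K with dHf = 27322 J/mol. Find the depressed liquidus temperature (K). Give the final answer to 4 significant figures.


dT = R*Tm^2*x / dHf
dT = 8.314 * 1109^2 * 0.087 / 27322
dT = 32.5597 K
T_new = 1109 - 32.5597 = 1076 K


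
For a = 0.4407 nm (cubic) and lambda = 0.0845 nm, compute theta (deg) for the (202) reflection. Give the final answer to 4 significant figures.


d = a / sqrt(h^2+k^2+l^2)
d = 0.4407 / sqrt(8) = 0.155811 nm
lambda = 2*d*sin(theta)  =>  sin(theta) = lambda / (2*d)
sin(theta) = 0.0845 / (2 * 0.155811) = 0.271162
theta = 15.73 deg


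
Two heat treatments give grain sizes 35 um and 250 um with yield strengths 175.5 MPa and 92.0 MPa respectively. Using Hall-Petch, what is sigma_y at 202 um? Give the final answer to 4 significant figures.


sigma_y = sigma0 + k / sqrt(d)
1/sqrt(d1) = 1/sqrt(3.5e-05) = 169.031;  1/sqrt(d2) = 63.2456
k = (sigma1 - sigma2) / (1/sqrt(d1) - 1/sqrt(d2)) = (175.5 - 92.0) / (169.031 - 63.2456) = 0.789335 MPa*m^0.5
sigma0 = sigma1 - k/sqrt(d1) = 175.5 - 0.789335*169.031 = 42.0781 MPa
sigma_y(d3) = 42.0781 + 0.789335 / sqrt(2.02e-04) = 97.62 MPa


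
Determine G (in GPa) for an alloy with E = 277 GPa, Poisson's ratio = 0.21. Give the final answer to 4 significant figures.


G = E / (2*(1+nu))
G = 277 / (2*(1+0.21))
G = 114.5 GPa


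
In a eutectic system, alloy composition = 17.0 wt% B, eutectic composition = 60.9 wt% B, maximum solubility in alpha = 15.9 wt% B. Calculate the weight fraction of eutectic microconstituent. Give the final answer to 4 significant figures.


f_primary = (C_e - C0) / (C_e - C_alpha_max)
f_primary = (60.9 - 17.0) / (60.9 - 15.9)
f_primary = 0.975556
f_eutectic = 1 - 0.975556 = 0.02444


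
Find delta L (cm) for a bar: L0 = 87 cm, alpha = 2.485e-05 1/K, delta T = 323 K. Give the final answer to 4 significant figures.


dL = L0 * alpha * dT
dL = 87 * 2.485e-05 * 323
dL = 0.6983 cm


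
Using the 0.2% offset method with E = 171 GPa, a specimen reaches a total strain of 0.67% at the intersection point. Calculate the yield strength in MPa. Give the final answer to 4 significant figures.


Offset strain = 0.002
Elastic strain at yield = total_strain - offset = 6.7e-03 - 0.002 = 4.7e-03
sigma_y = E * elastic_strain = 171000 * 4.7e-03
sigma_y = 803.7 MPa


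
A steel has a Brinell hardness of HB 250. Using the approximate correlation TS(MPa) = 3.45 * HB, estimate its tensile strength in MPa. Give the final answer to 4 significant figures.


TS (MPa) = 3.45 * HB
TS = 3.45 * 250
TS = 862.5 MPa


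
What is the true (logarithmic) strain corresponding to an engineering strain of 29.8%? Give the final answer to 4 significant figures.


epsilon_true = ln(1 + epsilon_eng)
epsilon_true = ln(1 + 0.298)
epsilon_true = 0.2608


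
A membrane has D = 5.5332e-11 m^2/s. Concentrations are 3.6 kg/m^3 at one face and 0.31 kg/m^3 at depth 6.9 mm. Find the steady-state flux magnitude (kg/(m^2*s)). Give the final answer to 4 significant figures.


J = -D * (dC/dx) = D * (C1 - C2) / dx
J = 5.5332e-11 * (3.6 - 0.31) / 6.9e-03
J = 2.638e-08 kg/(m^2*s)


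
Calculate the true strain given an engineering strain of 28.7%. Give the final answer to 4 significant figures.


epsilon_true = ln(1 + epsilon_eng)
epsilon_true = ln(1 + 0.287)
epsilon_true = 0.2523


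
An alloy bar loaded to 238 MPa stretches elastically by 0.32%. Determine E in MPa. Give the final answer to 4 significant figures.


E = sigma / epsilon
epsilon = 0.32% = 3.2e-03
E = 238 / 3.2e-03
E = 74380 MPa


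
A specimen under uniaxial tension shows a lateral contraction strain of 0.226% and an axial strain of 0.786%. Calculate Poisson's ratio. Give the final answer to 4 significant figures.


nu = -epsilon_lat / epsilon_axial
Lateral strain is contraction (negative), so using magnitudes:
nu = 0.226 / 0.786
nu = 0.2875


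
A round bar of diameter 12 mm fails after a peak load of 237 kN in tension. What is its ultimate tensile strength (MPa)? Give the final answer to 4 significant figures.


A0 = pi*(d/2)^2 = pi*(12/2)^2 = 113.097 mm^2
UTS = F_max / A0 = 237*1000 / 113.097
UTS = 2096 MPa


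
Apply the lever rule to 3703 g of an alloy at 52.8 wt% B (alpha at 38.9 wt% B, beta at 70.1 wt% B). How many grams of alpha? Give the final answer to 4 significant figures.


f_alpha = (C_beta - C0) / (C_beta - C_alpha)
f_alpha = (70.1 - 52.8) / (70.1 - 38.9) = 0.554487
m_alpha = f_alpha * m_total = 0.554487 * 3703 = 2053 g


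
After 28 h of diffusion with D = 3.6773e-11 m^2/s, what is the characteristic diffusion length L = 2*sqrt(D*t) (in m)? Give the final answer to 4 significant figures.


t = 28 hr = 100800 s
Diffusion length = 2*sqrt(D*t)
= 2*sqrt(3.6773e-11 * 100800)
= 3.851e-03 m


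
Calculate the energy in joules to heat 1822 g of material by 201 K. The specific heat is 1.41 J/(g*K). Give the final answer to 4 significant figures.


Q = m * cp * dT
Q = 1822 * 1.41 * 201
Q = 516400 J


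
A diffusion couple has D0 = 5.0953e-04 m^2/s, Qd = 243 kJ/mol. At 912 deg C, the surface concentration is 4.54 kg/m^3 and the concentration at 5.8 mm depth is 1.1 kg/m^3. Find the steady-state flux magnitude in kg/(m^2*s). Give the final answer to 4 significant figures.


Step 1: D = D0 * exp(-Qd/(R*T))
T = 912 + 273.15 = 1185.15 K
D = 5.0953e-04 * exp(-243e3 / (8.314 * 1185.15)) = 9.92502e-15 m^2/s
Step 2: J = D * (C1 - C2) / dx
J = 9.92502e-15 * (4.54 - 1.1) / 5.8e-03
J = 5.887e-12 kg/(m^2*s)


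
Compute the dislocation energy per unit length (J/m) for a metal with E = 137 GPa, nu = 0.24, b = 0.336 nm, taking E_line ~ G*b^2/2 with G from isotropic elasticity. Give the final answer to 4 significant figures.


Step 1: G = E / (2*(1+nu))
G = 137 / (2*(1+0.24)) = 55.2419 GPa = 5.52419e+10 Pa
Step 2: E_line = G*b^2/2
b = 0.336 nm = 3.36e-10 m
E_line = 0.5 * 5.52419e+10 * (3.36e-10)^2 = 3.118e-09 J/m


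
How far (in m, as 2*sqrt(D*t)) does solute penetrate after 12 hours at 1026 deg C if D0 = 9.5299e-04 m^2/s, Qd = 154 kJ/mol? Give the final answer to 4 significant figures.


Step 1: D = D0 * exp(-Qd/(R*T))
T = 1299.15 K
D = 9.5299e-04 * exp(-154e3 / (8.314 * 1299.15)) = 6.12379e-10 m^2/s
Step 2: L = 2*sqrt(D*t)
t = 12 h = 43200 s
L = 2*sqrt(6.12379e-10 * 43200) = 0.01029 m


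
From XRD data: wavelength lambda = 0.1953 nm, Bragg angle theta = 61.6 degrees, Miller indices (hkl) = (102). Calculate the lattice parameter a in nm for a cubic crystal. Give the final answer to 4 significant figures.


d = lambda / (2*sin(theta))
d = 0.1953 / (2*sin(61.6 deg))
d = 0.11101 nm
a = d * sqrt(h^2+k^2+l^2) = 0.11101 * sqrt(5)
a = 0.2482 nm


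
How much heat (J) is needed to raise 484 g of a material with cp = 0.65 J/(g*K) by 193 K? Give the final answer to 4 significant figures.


Q = m * cp * dT
Q = 484 * 0.65 * 193
Q = 60720 J


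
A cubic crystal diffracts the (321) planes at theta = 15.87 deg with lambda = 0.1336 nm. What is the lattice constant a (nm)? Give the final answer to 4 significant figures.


d = lambda / (2*sin(theta))
d = 0.1336 / (2*sin(15.87 deg))
d = 0.244281 nm
a = d * sqrt(h^2+k^2+l^2) = 0.244281 * sqrt(14)
a = 0.914 nm


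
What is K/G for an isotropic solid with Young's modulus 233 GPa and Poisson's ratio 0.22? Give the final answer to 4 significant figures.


G = E / (2*(1+nu))
G = 233 / (2*(1+0.22)) = 95.4918 GPa
K = E / (3*(1-2*nu))
K = 233 / (3*(1-2*0.22)) = 138.69 GPa
K/G = 138.69 / 95.4918 = 1.452


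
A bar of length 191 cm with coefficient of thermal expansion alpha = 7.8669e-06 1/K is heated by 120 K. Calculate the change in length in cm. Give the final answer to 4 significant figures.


dL = L0 * alpha * dT
dL = 191 * 7.8669e-06 * 120
dL = 0.1803 cm


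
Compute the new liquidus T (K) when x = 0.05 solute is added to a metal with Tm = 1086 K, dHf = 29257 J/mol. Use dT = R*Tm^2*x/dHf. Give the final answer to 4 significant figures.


dT = R*Tm^2*x / dHf
dT = 8.314 * 1086^2 * 0.05 / 29257
dT = 16.7575 K
T_new = 1086 - 16.7575 = 1069 K


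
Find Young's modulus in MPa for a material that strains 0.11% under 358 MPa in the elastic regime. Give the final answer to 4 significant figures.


E = sigma / epsilon
epsilon = 0.11% = 1.1e-03
E = 358 / 1.1e-03
E = 325500 MPa


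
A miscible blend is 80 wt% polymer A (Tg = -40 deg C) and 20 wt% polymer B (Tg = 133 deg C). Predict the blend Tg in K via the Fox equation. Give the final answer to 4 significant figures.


1/Tg = w1/Tg1 + w2/Tg2 (in Kelvin)
Tg1 = 233.15 K, Tg2 = 406.15 K
1/Tg = 0.8/233.15 + 0.2/406.15
Tg = 254.9 K


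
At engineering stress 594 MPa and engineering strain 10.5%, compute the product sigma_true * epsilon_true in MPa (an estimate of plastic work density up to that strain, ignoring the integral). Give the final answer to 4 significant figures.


sigma_true = sigma_eng * (1 + epsilon_eng)
sigma_true = 594 * (1 + 0.105) = 656.37 MPa
epsilon_true = ln(1 + epsilon_eng)
epsilon_true = ln(1 + 0.105) = 0.0998453
sigma_true * epsilon_true = 656.37 * 0.0998453 = 65.54 MPa


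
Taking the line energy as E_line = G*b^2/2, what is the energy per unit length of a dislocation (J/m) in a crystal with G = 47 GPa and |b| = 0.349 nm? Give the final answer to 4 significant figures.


E = G*b^2/2
b = 0.349 nm = 3.49e-10 m
G = 47 GPa = 4.7e+10 Pa
E = 0.5 * 4.7e+10 * (3.49e-10)^2
E = 2.862e-09 J/m


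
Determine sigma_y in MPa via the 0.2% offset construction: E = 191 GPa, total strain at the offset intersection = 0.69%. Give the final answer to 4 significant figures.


Offset strain = 0.002
Elastic strain at yield = total_strain - offset = 6.9e-03 - 0.002 = 4.9e-03
sigma_y = E * elastic_strain = 191000 * 4.9e-03
sigma_y = 935.9 MPa


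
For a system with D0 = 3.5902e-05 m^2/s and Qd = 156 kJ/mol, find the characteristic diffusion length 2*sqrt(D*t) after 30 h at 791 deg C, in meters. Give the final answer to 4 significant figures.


Step 1: D = D0 * exp(-Qd/(R*T))
T = 1064.15 K
D = 3.5902e-05 * exp(-156e3 / (8.314 * 1064.15)) = 7.89695e-13 m^2/s
Step 2: L = 2*sqrt(D*t)
t = 30 h = 108000 s
L = 2*sqrt(7.89695e-13 * 108000) = 5.841e-04 m


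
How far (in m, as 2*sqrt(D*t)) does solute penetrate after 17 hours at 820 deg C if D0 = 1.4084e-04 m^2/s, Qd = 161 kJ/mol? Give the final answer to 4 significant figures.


Step 1: D = D0 * exp(-Qd/(R*T))
T = 1093.15 K
D = 1.4084e-04 * exp(-161e3 / (8.314 * 1093.15)) = 2.85292e-12 m^2/s
Step 2: L = 2*sqrt(D*t)
t = 17 h = 61200 s
L = 2*sqrt(2.85292e-12 * 61200) = 8.357e-04 m


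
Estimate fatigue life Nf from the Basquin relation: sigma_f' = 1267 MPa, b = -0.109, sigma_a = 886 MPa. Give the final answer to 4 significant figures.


sigma_a = sigma_f' * (2*Nf)^b
2*Nf = (sigma_a / sigma_f')^(1/b)
2*Nf = (886 / 1267)^(1/-0.109)
2*Nf = 26.6173
Nf = 13.31 cycles


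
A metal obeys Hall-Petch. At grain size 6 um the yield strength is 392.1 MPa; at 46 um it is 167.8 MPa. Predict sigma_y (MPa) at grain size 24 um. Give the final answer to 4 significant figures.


sigma_y = sigma0 + k / sqrt(d)
1/sqrt(d1) = 1/sqrt(6e-06) = 408.248;  1/sqrt(d2) = 147.442
k = (sigma1 - sigma2) / (1/sqrt(d1) - 1/sqrt(d2)) = (392.1 - 167.8) / (408.248 - 147.442) = 0.860025 MPa*m^0.5
sigma0 = sigma1 - k/sqrt(d1) = 392.1 - 0.860025*408.248 = 40.9962 MPa
sigma_y(d3) = 40.9962 + 0.860025 / sqrt(2.4e-05) = 216.5 MPa


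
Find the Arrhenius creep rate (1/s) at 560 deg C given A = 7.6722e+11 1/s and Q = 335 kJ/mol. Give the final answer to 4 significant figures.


rate = A * exp(-Q / (R*T))
T = 560 + 273.15 = 833.15 K
rate = 7.6722e+11 * exp(-335e3 / (8.314 * 833.15))
rate = 7.607e-10 1/s


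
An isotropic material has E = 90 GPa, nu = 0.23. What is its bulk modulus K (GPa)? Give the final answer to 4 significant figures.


K = E / (3*(1-2*nu))
K = 90 / (3*(1-2*0.23))
K = 55.56 GPa


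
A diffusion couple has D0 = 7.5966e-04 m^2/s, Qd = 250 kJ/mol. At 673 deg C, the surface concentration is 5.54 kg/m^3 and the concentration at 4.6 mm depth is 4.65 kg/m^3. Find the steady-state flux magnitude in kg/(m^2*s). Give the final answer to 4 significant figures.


Step 1: D = D0 * exp(-Qd/(R*T))
T = 673 + 273.15 = 946.15 K
D = 7.5966e-04 * exp(-250e3 / (8.314 * 946.15)) = 1.19737e-17 m^2/s
Step 2: J = D * (C1 - C2) / dx
J = 1.19737e-17 * (5.54 - 4.65) / 4.6e-03
J = 2.317e-15 kg/(m^2*s)


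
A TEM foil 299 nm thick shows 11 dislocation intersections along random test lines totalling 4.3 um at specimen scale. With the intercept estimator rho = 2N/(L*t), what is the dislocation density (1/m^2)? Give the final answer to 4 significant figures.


rho = 2N / (L * t)
L = 4.3 um = 4.3e-06 m, t = 299 nm = 2.99e-07 m
rho = 2 * 11 / (4.3e-06 * 2.99e-07)
rho = 1.711e+13 1/m^2


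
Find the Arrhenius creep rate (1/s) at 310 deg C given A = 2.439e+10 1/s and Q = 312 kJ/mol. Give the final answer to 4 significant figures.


rate = A * exp(-Q / (R*T))
T = 310 + 273.15 = 583.15 K
rate = 2.439e+10 * exp(-312e3 / (8.314 * 583.15))
rate = 2.75e-18 1/s


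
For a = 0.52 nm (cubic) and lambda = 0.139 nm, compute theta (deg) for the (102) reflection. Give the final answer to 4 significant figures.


d = a / sqrt(h^2+k^2+l^2)
d = 0.52 / sqrt(5) = 0.232551 nm
lambda = 2*d*sin(theta)  =>  sin(theta) = lambda / (2*d)
sin(theta) = 0.139 / (2 * 0.232551) = 0.298859
theta = 17.39 deg


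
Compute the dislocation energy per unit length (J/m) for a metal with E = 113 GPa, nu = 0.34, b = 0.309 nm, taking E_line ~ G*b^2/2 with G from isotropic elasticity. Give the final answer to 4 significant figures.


Step 1: G = E / (2*(1+nu))
G = 113 / (2*(1+0.34)) = 42.1642 GPa = 4.21642e+10 Pa
Step 2: E_line = G*b^2/2
b = 0.309 nm = 3.09e-10 m
E_line = 0.5 * 4.21642e+10 * (3.09e-10)^2 = 2.013e-09 J/m


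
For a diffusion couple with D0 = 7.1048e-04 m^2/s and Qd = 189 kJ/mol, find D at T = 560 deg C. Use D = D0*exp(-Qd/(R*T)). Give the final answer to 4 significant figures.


D = D0 * exp(-Qd / (R*T))
T = 833.15 K
D = 7.1048e-04 * exp(-189e3 / (8.314 * 833.15))
D = 1.004e-15 m^2/s


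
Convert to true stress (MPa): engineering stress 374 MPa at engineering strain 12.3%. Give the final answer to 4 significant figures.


sigma_true = sigma_eng * (1 + epsilon_eng)
sigma_true = 374 * (1 + 0.123)
sigma_true = 420 MPa


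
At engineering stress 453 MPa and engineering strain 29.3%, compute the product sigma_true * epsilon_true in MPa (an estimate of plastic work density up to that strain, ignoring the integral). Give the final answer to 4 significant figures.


sigma_true = sigma_eng * (1 + epsilon_eng)
sigma_true = 453 * (1 + 0.293) = 585.729 MPa
epsilon_true = ln(1 + epsilon_eng)
epsilon_true = ln(1 + 0.293) = 0.256965
sigma_true * epsilon_true = 585.729 * 0.256965 = 150.5 MPa


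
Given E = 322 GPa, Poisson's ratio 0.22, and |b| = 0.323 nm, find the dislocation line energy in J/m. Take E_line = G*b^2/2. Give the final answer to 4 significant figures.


Step 1: G = E / (2*(1+nu))
G = 322 / (2*(1+0.22)) = 131.967 GPa = 1.31967e+11 Pa
Step 2: E_line = G*b^2/2
b = 0.323 nm = 3.23e-10 m
E_line = 0.5 * 1.31967e+11 * (3.23e-10)^2 = 6.884e-09 J/m


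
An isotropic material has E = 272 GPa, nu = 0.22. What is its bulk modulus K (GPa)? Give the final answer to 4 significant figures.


K = E / (3*(1-2*nu))
K = 272 / (3*(1-2*0.22))
K = 161.9 GPa


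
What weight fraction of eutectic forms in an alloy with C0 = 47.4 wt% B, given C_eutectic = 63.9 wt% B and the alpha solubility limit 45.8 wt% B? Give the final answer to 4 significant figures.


f_primary = (C_e - C0) / (C_e - C_alpha_max)
f_primary = (63.9 - 47.4) / (63.9 - 45.8)
f_primary = 0.911602
f_eutectic = 1 - 0.911602 = 0.0884


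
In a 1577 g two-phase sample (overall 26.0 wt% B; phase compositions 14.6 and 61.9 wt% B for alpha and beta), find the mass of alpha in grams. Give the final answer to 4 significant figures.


f_alpha = (C_beta - C0) / (C_beta - C_alpha)
f_alpha = (61.9 - 26.0) / (61.9 - 14.6) = 0.758985
m_alpha = f_alpha * m_total = 0.758985 * 1577 = 1197 g


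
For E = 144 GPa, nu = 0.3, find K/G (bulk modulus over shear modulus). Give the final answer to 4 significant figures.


G = E / (2*(1+nu))
G = 144 / (2*(1+0.3)) = 55.3846 GPa
K = E / (3*(1-2*nu))
K = 144 / (3*(1-2*0.3)) = 120 GPa
K/G = 120 / 55.3846 = 2.167


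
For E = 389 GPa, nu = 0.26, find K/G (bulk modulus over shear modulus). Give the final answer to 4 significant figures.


G = E / (2*(1+nu))
G = 389 / (2*(1+0.26)) = 154.365 GPa
K = E / (3*(1-2*nu))
K = 389 / (3*(1-2*0.26)) = 270.139 GPa
K/G = 270.139 / 154.365 = 1.75


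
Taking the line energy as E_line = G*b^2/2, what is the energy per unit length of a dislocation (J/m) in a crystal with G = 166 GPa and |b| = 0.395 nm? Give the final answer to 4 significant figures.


E = G*b^2/2
b = 0.395 nm = 3.95e-10 m
G = 166 GPa = 1.66e+11 Pa
E = 0.5 * 1.66e+11 * (3.95e-10)^2
E = 1.295e-08 J/m


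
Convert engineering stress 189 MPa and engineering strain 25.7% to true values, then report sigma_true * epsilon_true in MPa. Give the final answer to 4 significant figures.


sigma_true = sigma_eng * (1 + epsilon_eng)
sigma_true = 189 * (1 + 0.257) = 237.573 MPa
epsilon_true = ln(1 + epsilon_eng)
epsilon_true = ln(1 + 0.257) = 0.228728
sigma_true * epsilon_true = 237.573 * 0.228728 = 54.34 MPa


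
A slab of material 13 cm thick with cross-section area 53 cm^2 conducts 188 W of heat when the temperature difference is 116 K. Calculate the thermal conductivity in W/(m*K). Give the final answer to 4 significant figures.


k = Q*L / (A*dT)
L = 0.13 m, A = 5.3e-03 m^2
k = 188 * 0.13 / (5.3e-03 * 116)
k = 39.75 W/(m*K)


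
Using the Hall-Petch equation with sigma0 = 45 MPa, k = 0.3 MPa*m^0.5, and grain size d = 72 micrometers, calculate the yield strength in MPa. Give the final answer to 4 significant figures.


sigma_y = sigma0 + k / sqrt(d)
d = 72 um = 7.2e-05 m
sigma_y = 45 + 0.3 / sqrt(7.2e-05)
sigma_y = 80.36 MPa


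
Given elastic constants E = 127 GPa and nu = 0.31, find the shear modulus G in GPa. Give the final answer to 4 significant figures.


G = E / (2*(1+nu))
G = 127 / (2*(1+0.31))
G = 48.47 GPa


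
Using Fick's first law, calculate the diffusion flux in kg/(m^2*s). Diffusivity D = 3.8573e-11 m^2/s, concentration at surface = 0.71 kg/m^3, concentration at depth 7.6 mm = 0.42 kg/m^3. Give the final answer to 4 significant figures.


J = -D * (dC/dx) = D * (C1 - C2) / dx
J = 3.8573e-11 * (0.71 - 0.42) / 7.6e-03
J = 1.472e-09 kg/(m^2*s)


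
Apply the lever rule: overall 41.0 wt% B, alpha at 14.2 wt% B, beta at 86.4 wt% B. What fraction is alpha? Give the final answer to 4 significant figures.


f_alpha = (C_beta - C0) / (C_beta - C_alpha)
f_alpha = (86.4 - 41.0) / (86.4 - 14.2)
f_alpha = 0.6288
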